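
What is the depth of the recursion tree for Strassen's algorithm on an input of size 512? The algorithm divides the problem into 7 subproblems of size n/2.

For divide and conquer with division factor 2:

Problem sizes at each level:
Level 0: 512
Level 1: 256
Level 2: 128
Level 3: 64
Level 4: 32
Level 5: 16
Level 6: 8
Level 7: 4
Level 8: 2
Level 9: 1

The root is level 0 and the size-1 base case is level 9 (the tree spans levels 0 through 9, i.e. 10 levels counting the root), so the depth is the number of divisions: log_2(512) = 9

The recursion tree depth is log_2(512) = 9. At each level, the problem size is divided by 2, so it takes 9 divisions to reduce to a base case of size 1. The algorithm makes 7 recursive calls at each level.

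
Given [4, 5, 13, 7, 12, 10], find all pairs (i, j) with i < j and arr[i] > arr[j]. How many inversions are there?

Finding inversions in [4, 5, 13, 7, 12, 10]:

(2, 3): arr[2]=13 > arr[3]=7
(2, 4): arr[2]=13 > arr[4]=12
(2, 5): arr[2]=13 > arr[5]=10
(4, 5): arr[4]=12 > arr[5]=10

Total inversions: 4

The array has 4 inversion(s): (2,3), (2,4), (2,5), (4,5). Each pair (i,j) satisfies i < j and arr[i] > arr[j].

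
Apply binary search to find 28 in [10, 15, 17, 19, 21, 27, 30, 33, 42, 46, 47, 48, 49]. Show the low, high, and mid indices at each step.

Binary search for 28 in [10, 15, 17, 19, 21, 27, 30, 33, 42, 46, 47, 48, 49]:

lo=0, hi=12, mid=6, arr[mid]=30 -> 30 > 28, search left half
lo=0, hi=5, mid=2, arr[mid]=17 -> 17 < 28, search right half
lo=3, hi=5, mid=4, arr[mid]=21 -> 21 < 28, search right half
lo=5, hi=5, mid=5, arr[mid]=27 -> 27 < 28, search right half
lo=6 > hi=5, target 28 not found

Binary search determines that 28 is not in the array after 4 comparisons. The search space was exhausted without finding the target.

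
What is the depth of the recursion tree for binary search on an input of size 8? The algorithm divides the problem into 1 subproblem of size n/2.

For divide and conquer with division factor 2:

Problem sizes at each level:
Level 0: 8
Level 1: 4
Level 2: 2
Level 3: 1

The root is level 0 and the size-1 base case is level 3 (the tree spans levels 0 through 3, i.e. 4 levels counting the root), so the depth is the number of divisions: log_2(8) = 3

The recursion tree depth is log_2(8) = 3. At each level, the problem size is divided by 2, so it takes 3 divisions to reduce to a base case of size 1. The algorithm makes 1 recursive call at each level.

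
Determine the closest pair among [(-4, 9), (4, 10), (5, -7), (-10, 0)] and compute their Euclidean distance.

Computing all pairwise distances among 4 points:

d((-4, 9), (4, 10)) = 8.0623 <-- minimum
d((-4, 9), (5, -7)) = 18.3576
d((-4, 9), (-10, 0)) = 10.8167
d((4, 10), (5, -7)) = 17.0294
d((4, 10), (-10, 0)) = 17.2047
d((5, -7), (-10, 0)) = 16.5529

Closest pair: (-4, 9) and (4, 10) with distance 8.0623

The closest pair is (-4, 9) and (4, 10) with Euclidean distance 8.0623. For 4 points, brute-force pairwise comparison is shown above. For large n, the divide-and-conquer algorithm (sort by x, recurse on halves, check the dividing strip) achieves O(n log n).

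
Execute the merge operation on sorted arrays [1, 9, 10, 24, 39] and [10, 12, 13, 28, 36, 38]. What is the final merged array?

Merging process:

Compare 1 vs 10: take 1 from left. Merged: [1]
Compare 9 vs 10: take 9 from left. Merged: [1, 9]
Compare 10 vs 10: take 10 from left. Merged: [1, 9, 10]
Compare 24 vs 10: take 10 from right. Merged: [1, 9, 10, 10]
Compare 24 vs 12: take 12 from right. Merged: [1, 9, 10, 10, 12]
Compare 24 vs 13: take 13 from right. Merged: [1, 9, 10, 10, 12, 13]
Compare 24 vs 28: take 24 from left. Merged: [1, 9, 10, 10, 12, 13, 24]
Compare 39 vs 28: take 28 from right. Merged: [1, 9, 10, 10, 12, 13, 24, 28]
Compare 39 vs 36: take 36 from right. Merged: [1, 9, 10, 10, 12, 13, 24, 28, 36]
Compare 39 vs 38: take 38 from right. Merged: [1, 9, 10, 10, 12, 13, 24, 28, 36, 38]
Append remaining from left: [39]. Merged: [1, 9, 10, 10, 12, 13, 24, 28, 36, 38, 39]

Final merged array: [1, 9, 10, 10, 12, 13, 24, 28, 36, 38, 39]
Total comparisons: 10

The merged array is [1, 9, 10, 10, 12, 13, 24, 28, 36, 38, 39], requiring 10 comparisons. The merge step runs in O(n) time where n is the total number of elements.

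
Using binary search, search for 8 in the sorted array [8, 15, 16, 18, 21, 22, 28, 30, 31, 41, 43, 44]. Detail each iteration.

Binary search for 8 in [8, 15, 16, 18, 21, 22, 28, 30, 31, 41, 43, 44]:

lo=0, hi=11, mid=5, arr[mid]=22 -> 22 > 8, search left half
lo=0, hi=4, mid=2, arr[mid]=16 -> 16 > 8, search left half
lo=0, hi=1, mid=0, arr[mid]=8 -> Found target at index 0!

Binary search finds 8 at index 0 after 3 comparisons. The search repeatedly halves the search space by comparing with the middle element.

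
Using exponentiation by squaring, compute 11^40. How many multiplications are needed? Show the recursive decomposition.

Computing 11^40 by squaring (build up from 11^1; each line after the first costs one multiplication):

11^1 = 11
11^2 = (11^1)^2 = 11^2 = 121
11^4 = (11^2)^2 = 121^2 = 14641
11^5 = 11 * 11^4 = 11 * 14641 = 161051
11^10 = (11^5)^2 = 161051^2 = 25937424601
11^20 = (11^10)^2 = 25937424601^2 = 672749994932560009201
11^40 = (11^20)^2 = 672749994932560009201^2 = 452592555681759518058893560348969204658401

Result: 452592555681759518058893560348969204658401
Multiplications needed: 6 (6 lines after 11^1)

11^40 = 452592555681759518058893560348969204658401. Using exponentiation by squaring, this requires 6 multiplications. The key idea: if the exponent is even, square the half-power; if odd, multiply by the base once.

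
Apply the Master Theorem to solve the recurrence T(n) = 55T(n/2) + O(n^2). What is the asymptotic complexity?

Master Theorem for T(n) = 55T(n/2) + O(n^2):

a = 55, b = 2, c = 2
log_b(a) = log_2(55) = 5.7814

Case 1: c = 2 < log_2(55) = 5.7814
T(n) = O(n^(log_2 55))

For T(n) = 55T(n/2) + O(n^2): log_2(55) = 5.7814. This is Case 1 of the Master Theorem (c < log_b(a), work dominated by leaves), giving O(n^(log_2 55)).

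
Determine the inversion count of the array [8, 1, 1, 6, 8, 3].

Finding inversions in [8, 1, 1, 6, 8, 3]:

(0, 1): arr[0]=8 > arr[1]=1
(0, 2): arr[0]=8 > arr[2]=1
(0, 3): arr[0]=8 > arr[3]=6
(0, 5): arr[0]=8 > arr[5]=3
(3, 5): arr[3]=6 > arr[5]=3
(4, 5): arr[4]=8 > arr[5]=3

Total inversions: 6

The array has 6 inversion(s): (0,1), (0,2), (0,3), (0,5), (3,5), (4,5). Each pair (i,j) satisfies i < j and arr[i] > arr[j].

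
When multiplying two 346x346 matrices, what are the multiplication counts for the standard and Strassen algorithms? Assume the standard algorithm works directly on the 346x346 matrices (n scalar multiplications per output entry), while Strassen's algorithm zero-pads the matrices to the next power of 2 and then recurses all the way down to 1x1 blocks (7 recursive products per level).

Matrix multiplication for 346x346 matrices:

Strassen's algorithm requires power-of-2 dimensions. Pad 346x346 to 512x512 (next power of 2).

Standard algorithm: 346^3 = 41421736 multiplications
Strassen's algorithm: 7^(log2(512)) = 7^9 = 40353607 multiplications
Savings: 41421736 - 40353607 = 1068129 multiplications

Standard: 41421736 multiplications (346^3). Strassen: 40353607 multiplications (7^9, after padding to 512x512). Strassen reduces 8 recursive multiplications to 7 at each level.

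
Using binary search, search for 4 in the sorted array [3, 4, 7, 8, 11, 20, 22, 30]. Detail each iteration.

Binary search for 4 in [3, 4, 7, 8, 11, 20, 22, 30]:

lo=0, hi=7, mid=3, arr[mid]=8 -> 8 > 4, search left half
lo=0, hi=2, mid=1, arr[mid]=4 -> Found target at index 1!

Binary search finds 4 at index 1 after 2 comparisons. The search repeatedly halves the search space by comparing with the middle element.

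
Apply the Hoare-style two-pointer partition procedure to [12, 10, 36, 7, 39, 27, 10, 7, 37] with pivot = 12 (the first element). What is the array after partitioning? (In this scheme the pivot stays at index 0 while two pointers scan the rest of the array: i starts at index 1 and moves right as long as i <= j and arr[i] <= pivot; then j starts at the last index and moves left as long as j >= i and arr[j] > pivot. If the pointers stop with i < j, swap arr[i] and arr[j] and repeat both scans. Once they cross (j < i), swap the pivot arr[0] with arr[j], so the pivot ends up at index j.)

Hoare-style two-pointer partition with pivot = 12:

Initial array: [12, 10, 36, 7, 39, 27, 10, 7, 37]

Pointers start at i = 1, j = 8.
i stops at index 2 (arr[2]=36 > 12), j stops at index 7 (arr[7]=7 <= 12): swap arr[2] and arr[7], array becomes [12, 10, 7, 7, 39, 27, 10, 36, 37]
i stops at index 4 (arr[4]=39 > 12), j stops at index 6 (arr[6]=10 <= 12): swap arr[4] and arr[6], array becomes [12, 10, 7, 7, 10, 27, 39, 36, 37]
i ends at 5, j ends at 4: the pointers have crossed (j < i), so scanning stops.

Swap pivot arr[0] with arr[4] to place pivot at position 4: [10, 10, 7, 7, 12, 27, 39, 36, 37]
Pivot position: 4

After partitioning with pivot 12, the array becomes [10, 10, 7, 7, 12, 27, 39, 36, 37]. The pivot is placed at index 4. All elements to the left of the pivot are <= 12, and all elements to the right are > 12.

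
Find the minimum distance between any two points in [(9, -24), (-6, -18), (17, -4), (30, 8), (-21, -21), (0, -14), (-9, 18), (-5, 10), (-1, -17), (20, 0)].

Computing all pairwise distances among 10 points:

d((9, -24), (-6, -18)) = 16.1555
d((9, -24), (17, -4)) = 21.5407
d((9, -24), (30, 8)) = 38.2753
d((9, -24), (-21, -21)) = 30.1496
d((9, -24), (0, -14)) = 13.4536
d((9, -24), (-9, 18)) = 45.6946
d((9, -24), (-5, 10)) = 36.7696
d((9, -24), (-1, -17)) = 12.2066
d((9, -24), (20, 0)) = 26.4008
d((-6, -18), (17, -4)) = 26.9258
d((-6, -18), (30, 8)) = 44.4072
d((-6, -18), (-21, -21)) = 15.2971
d((-6, -18), (0, -14)) = 7.2111
d((-6, -18), (-9, 18)) = 36.1248
d((-6, -18), (-5, 10)) = 28.0179
d((-6, -18), (-1, -17)) = 5.099
d((-6, -18), (20, 0)) = 31.6228
d((17, -4), (30, 8)) = 17.6918
d((17, -4), (-21, -21)) = 41.6293
d((17, -4), (0, -14)) = 19.7231
d((17, -4), (-9, 18)) = 34.0588
d((17, -4), (-5, 10)) = 26.0768
d((17, -4), (-1, -17)) = 22.2036
d((17, -4), (20, 0)) = 5.0
d((30, 8), (-21, -21)) = 58.6686
d((30, 8), (0, -14)) = 37.2022
d((30, 8), (-9, 18)) = 40.2616
d((30, 8), (-5, 10)) = 35.0571
d((30, 8), (-1, -17)) = 39.8246
d((30, 8), (20, 0)) = 12.8062
d((-21, -21), (0, -14)) = 22.1359
d((-21, -21), (-9, 18)) = 40.8044
d((-21, -21), (-5, 10)) = 34.8855
d((-21, -21), (-1, -17)) = 20.3961
d((-21, -21), (20, 0)) = 46.0652
d((0, -14), (-9, 18)) = 33.2415
d((0, -14), (-5, 10)) = 24.5153
d((0, -14), (-1, -17)) = 3.1623 <-- minimum
d((0, -14), (20, 0)) = 24.4131
d((-9, 18), (-5, 10)) = 8.9443
d((-9, 18), (-1, -17)) = 35.9026
d((-9, 18), (20, 0)) = 34.1321
d((-5, 10), (-1, -17)) = 27.2947
d((-5, 10), (20, 0)) = 26.9258
d((-1, -17), (20, 0)) = 27.0185

Closest pair: (0, -14) and (-1, -17) with distance 3.1623

The closest pair is (0, -14) and (-1, -17) with Euclidean distance 3.1623. For 10 points, brute-force pairwise comparison is shown above. For large n, the divide-and-conquer algorithm (sort by x, recurse on halves, check the dividing strip) achieves O(n log n).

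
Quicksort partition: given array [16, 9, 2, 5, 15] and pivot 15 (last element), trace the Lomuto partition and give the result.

Lomuto partition with pivot = 15:

Initial array: [16, 9, 2, 5, 15]

arr[0]=16 > 15: no swap
arr[1]=9 <= 15: swap with position 0, array becomes [9, 16, 2, 5, 15]
arr[2]=2 <= 15: swap with position 1, array becomes [9, 2, 16, 5, 15]
arr[3]=5 <= 15: swap with position 2, array becomes [9, 2, 5, 16, 15]

Place pivot at position 3: [9, 2, 5, 15, 16]
Pivot position: 3

After partitioning with pivot 15, the array becomes [9, 2, 5, 15, 16]. The pivot is placed at index 3. All elements to the left of the pivot are <= 15, and all elements to the right are > 15.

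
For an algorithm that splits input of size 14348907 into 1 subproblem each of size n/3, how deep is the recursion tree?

For divide and conquer with division factor 3:

Problem sizes at each level:
Level 0: 14348907
Level 1: 4782969
Level 2: 1594323
Level 3: 531441
Level 4: 177147
Level 5: 59049
Level 6: 19683
Level 7: 6561
Level 8: 2187
Level 9: 729
Level 10: 243
Level 11: 81
Level 12: 27
Level 13: 9
Level 14: 3
Level 15: 1

The root is level 0 and the size-1 base case is level 15 (the tree spans levels 0 through 15, i.e. 16 levels counting the root), so the depth is the number of divisions: log_3(14348907) = 15

The recursion tree depth is log_3(14348907) = 15. At each level, the problem size is divided by 3, so it takes 15 divisions to reduce to a base case of size 1. The algorithm makes 1 recursive call at each level.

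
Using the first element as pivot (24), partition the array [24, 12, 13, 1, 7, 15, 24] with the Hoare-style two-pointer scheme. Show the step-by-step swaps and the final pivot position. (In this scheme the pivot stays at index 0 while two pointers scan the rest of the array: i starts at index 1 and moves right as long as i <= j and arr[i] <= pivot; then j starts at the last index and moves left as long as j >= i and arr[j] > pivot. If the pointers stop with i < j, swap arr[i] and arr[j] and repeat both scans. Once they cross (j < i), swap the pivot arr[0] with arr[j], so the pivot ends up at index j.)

Hoare-style two-pointer partition with pivot = 24:

Initial array: [24, 12, 13, 1, 7, 15, 24]

Pointers start at i = 1, j = 6.
i ends at 7, j ends at 6: the pointers have crossed (j < i), so scanning stops.

Swap pivot arr[0] with arr[6] to place pivot at position 6: [24, 12, 13, 1, 7, 15, 24]
Pivot position: 6

After partitioning with pivot 24, the array becomes [24, 12, 13, 1, 7, 15, 24]. The pivot is placed at index 6. All elements to the left of the pivot are <= 24, and all elements to the right are > 24.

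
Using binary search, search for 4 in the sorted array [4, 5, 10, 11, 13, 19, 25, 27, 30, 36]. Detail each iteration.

Binary search for 4 in [4, 5, 10, 11, 13, 19, 25, 27, 30, 36]:

lo=0, hi=9, mid=4, arr[mid]=13 -> 13 > 4, search left half
lo=0, hi=3, mid=1, arr[mid]=5 -> 5 > 4, search left half
lo=0, hi=0, mid=0, arr[mid]=4 -> Found target at index 0!

Binary search finds 4 at index 0 after 3 comparisons. The search repeatedly halves the search space by comparing with the middle element.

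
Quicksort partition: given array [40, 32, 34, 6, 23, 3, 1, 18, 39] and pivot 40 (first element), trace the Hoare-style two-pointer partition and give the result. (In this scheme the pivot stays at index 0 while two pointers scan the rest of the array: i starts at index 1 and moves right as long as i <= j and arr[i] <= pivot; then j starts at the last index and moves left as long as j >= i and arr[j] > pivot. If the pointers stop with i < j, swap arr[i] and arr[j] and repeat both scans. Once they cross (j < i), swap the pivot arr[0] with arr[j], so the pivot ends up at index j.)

Hoare-style two-pointer partition with pivot = 40:

Initial array: [40, 32, 34, 6, 23, 3, 1, 18, 39]

Pointers start at i = 1, j = 8.
i ends at 9, j ends at 8: the pointers have crossed (j < i), so scanning stops.

Swap pivot arr[0] with arr[8] to place pivot at position 8: [39, 32, 34, 6, 23, 3, 1, 18, 40]
Pivot position: 8

After partitioning with pivot 40, the array becomes [39, 32, 34, 6, 23, 3, 1, 18, 40]. The pivot is placed at index 8. All elements to the left of the pivot are <= 40, and all elements to the right are > 40.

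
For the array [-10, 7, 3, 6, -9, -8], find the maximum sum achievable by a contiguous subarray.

Using Kadane's algorithm on [-10, 7, 3, 6, -9, -8]:

Scanning through the array:
Position 1 (value 7): max_ending_here = 7, max_so_far = 7
Position 2 (value 3): max_ending_here = 10, max_so_far = 10
Position 3 (value 6): max_ending_here = 16, max_so_far = 16
Position 4 (value -9): max_ending_here = 7, max_so_far = 16
Position 5 (value -8): max_ending_here = -1, max_so_far = 16

Maximum subarray: [7, 3, 6]
Maximum sum: 16

The maximum subarray is [7, 3, 6] with sum 16. This subarray runs from index 1 to index 3.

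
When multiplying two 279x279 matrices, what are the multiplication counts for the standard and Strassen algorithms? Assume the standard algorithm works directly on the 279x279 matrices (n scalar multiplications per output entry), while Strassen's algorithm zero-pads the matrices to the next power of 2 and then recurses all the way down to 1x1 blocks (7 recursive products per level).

Matrix multiplication for 279x279 matrices:

Strassen's algorithm requires power-of-2 dimensions. Pad 279x279 to 512x512 (next power of 2).

Standard algorithm: 279^3 = 21717639 multiplications
Strassen's algorithm: 7^(log2(512)) = 7^9 = 40353607 multiplications
Difference: 21717639 - 40353607 = -18635968 (Strassen uses MORE here due to padding overhead — for small or just-over-power-of-2 n, padding can outweigh the per-level savings)

Standard: 21717639 multiplications (279^3). Strassen: 40353607 multiplications (7^9, after padding to 512x512). Strassen reduces 8 recursive multiplications to 7 at each level.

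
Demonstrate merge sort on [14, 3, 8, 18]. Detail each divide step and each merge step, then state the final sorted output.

Merge sort trace:

Split: [14, 3, 8, 18] -> [14, 3] and [8, 18]
  Split: [14, 3] -> [14] and [3]
  Merge: [14] + [3] -> [3, 14]
  Split: [8, 18] -> [8] and [18]
  Merge: [8] + [18] -> [8, 18]
Merge: [3, 14] + [8, 18] -> [3, 8, 14, 18]

Final sorted array: [3, 8, 14, 18]

The merge sort proceeds by recursively splitting the array and merging sorted halves.
After all merges, the sorted array is [3, 8, 14, 18].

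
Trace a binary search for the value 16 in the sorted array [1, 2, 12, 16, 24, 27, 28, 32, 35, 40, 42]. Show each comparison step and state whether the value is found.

Binary search for 16 in [1, 2, 12, 16, 24, 27, 28, 32, 35, 40, 42]:

lo=0, hi=10, mid=5, arr[mid]=27 -> 27 > 16, search left half
lo=0, hi=4, mid=2, arr[mid]=12 -> 12 < 16, search right half
lo=3, hi=4, mid=3, arr[mid]=16 -> Found target at index 3!

Binary search finds 16 at index 3 after 3 comparisons. The search repeatedly halves the search space by comparing with the middle element.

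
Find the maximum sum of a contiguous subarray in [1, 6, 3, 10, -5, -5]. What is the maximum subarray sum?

Using Kadane's algorithm on [1, 6, 3, 10, -5, -5]:

Scanning through the array:
Position 1 (value 6): max_ending_here = 7, max_so_far = 7
Position 2 (value 3): max_ending_here = 10, max_so_far = 10
Position 3 (value 10): max_ending_here = 20, max_so_far = 20
Position 4 (value -5): max_ending_here = 15, max_so_far = 20
Position 5 (value -5): max_ending_here = 10, max_so_far = 20

Maximum subarray: [1, 6, 3, 10]
Maximum sum: 20

The maximum subarray is [1, 6, 3, 10] with sum 20. This subarray runs from index 0 to index 3.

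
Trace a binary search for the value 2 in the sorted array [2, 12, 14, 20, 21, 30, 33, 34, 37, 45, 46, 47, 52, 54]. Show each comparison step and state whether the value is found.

Binary search for 2 in [2, 12, 14, 20, 21, 30, 33, 34, 37, 45, 46, 47, 52, 54]:

lo=0, hi=13, mid=6, arr[mid]=33 -> 33 > 2, search left half
lo=0, hi=5, mid=2, arr[mid]=14 -> 14 > 2, search left half
lo=0, hi=1, mid=0, arr[mid]=2 -> Found target at index 0!

Binary search finds 2 at index 0 after 3 comparisons. The search repeatedly halves the search space by comparing with the middle element.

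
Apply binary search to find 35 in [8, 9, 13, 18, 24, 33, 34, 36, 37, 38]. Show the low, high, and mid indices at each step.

Binary search for 35 in [8, 9, 13, 18, 24, 33, 34, 36, 37, 38]:

lo=0, hi=9, mid=4, arr[mid]=24 -> 24 < 35, search right half
lo=5, hi=9, mid=7, arr[mid]=36 -> 36 > 35, search left half
lo=5, hi=6, mid=5, arr[mid]=33 -> 33 < 35, search right half
lo=6, hi=6, mid=6, arr[mid]=34 -> 34 < 35, search right half
lo=7 > hi=6, target 35 not found

Binary search determines that 35 is not in the array after 4 comparisons. The search space was exhausted without finding the target.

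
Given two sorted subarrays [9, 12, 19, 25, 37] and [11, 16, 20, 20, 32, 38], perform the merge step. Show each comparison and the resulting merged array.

Merging process:

Compare 9 vs 11: take 9 from left. Merged: [9]
Compare 12 vs 11: take 11 from right. Merged: [9, 11]
Compare 12 vs 16: take 12 from left. Merged: [9, 11, 12]
Compare 19 vs 16: take 16 from right. Merged: [9, 11, 12, 16]
Compare 19 vs 20: take 19 from left. Merged: [9, 11, 12, 16, 19]
Compare 25 vs 20: take 20 from right. Merged: [9, 11, 12, 16, 19, 20]
Compare 25 vs 20: take 20 from right. Merged: [9, 11, 12, 16, 19, 20, 20]
Compare 25 vs 32: take 25 from left. Merged: [9, 11, 12, 16, 19, 20, 20, 25]
Compare 37 vs 32: take 32 from right. Merged: [9, 11, 12, 16, 19, 20, 20, 25, 32]
Compare 37 vs 38: take 37 from left. Merged: [9, 11, 12, 16, 19, 20, 20, 25, 32, 37]
Append remaining from right: [38]. Merged: [9, 11, 12, 16, 19, 20, 20, 25, 32, 37, 38]

Final merged array: [9, 11, 12, 16, 19, 20, 20, 25, 32, 37, 38]
Total comparisons: 10

The merged array is [9, 11, 12, 16, 19, 20, 20, 25, 32, 37, 38], requiring 10 comparisons. The merge step runs in O(n) time where n is the total number of elements.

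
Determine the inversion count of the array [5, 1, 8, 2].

Finding inversions in [5, 1, 8, 2]:

(0, 1): arr[0]=5 > arr[1]=1
(0, 3): arr[0]=5 > arr[3]=2
(2, 3): arr[2]=8 > arr[3]=2

Total inversions: 3

The array has 3 inversion(s): (0,1), (0,3), (2,3). Each pair (i,j) satisfies i < j and arr[i] > arr[j].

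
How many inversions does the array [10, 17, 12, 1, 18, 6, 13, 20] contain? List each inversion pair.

Finding inversions in [10, 17, 12, 1, 18, 6, 13, 20]:

(0, 3): arr[0]=10 > arr[3]=1
(0, 5): arr[0]=10 > arr[5]=6
(1, 2): arr[1]=17 > arr[2]=12
(1, 3): arr[1]=17 > arr[3]=1
(1, 5): arr[1]=17 > arr[5]=6
(1, 6): arr[1]=17 > arr[6]=13
(2, 3): arr[2]=12 > arr[3]=1
(2, 5): arr[2]=12 > arr[5]=6
(4, 5): arr[4]=18 > arr[5]=6
(4, 6): arr[4]=18 > arr[6]=13

Total inversions: 10

The array has 10 inversion(s): (0,3), (0,5), (1,2), (1,3), (1,5), (1,6), (2,3), (2,5), (4,5), (4,6). Each pair (i,j) satisfies i < j and arr[i] > arr[j].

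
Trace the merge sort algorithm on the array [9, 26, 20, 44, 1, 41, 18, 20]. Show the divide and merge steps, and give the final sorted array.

Merge sort trace:

Split: [9, 26, 20, 44, 1, 41, 18, 20] -> [9, 26, 20, 44] and [1, 41, 18, 20]
  Split: [9, 26, 20, 44] -> [9, 26] and [20, 44]
    Split: [9, 26] -> [9] and [26]
    Merge: [9] + [26] -> [9, 26]
    Split: [20, 44] -> [20] and [44]
    Merge: [20] + [44] -> [20, 44]
  Merge: [9, 26] + [20, 44] -> [9, 20, 26, 44]
  Split: [1, 41, 18, 20] -> [1, 41] and [18, 20]
    Split: [1, 41] -> [1] and [41]
    Merge: [1] + [41] -> [1, 41]
    Split: [18, 20] -> [18] and [20]
    Merge: [18] + [20] -> [18, 20]
  Merge: [1, 41] + [18, 20] -> [1, 18, 20, 41]
Merge: [9, 20, 26, 44] + [1, 18, 20, 41] -> [1, 9, 18, 20, 20, 26, 41, 44]

Final sorted array: [1, 9, 18, 20, 20, 26, 41, 44]

The merge sort proceeds by recursively splitting the array and merging sorted halves.
After all merges, the sorted array is [1, 9, 18, 20, 20, 26, 41, 44].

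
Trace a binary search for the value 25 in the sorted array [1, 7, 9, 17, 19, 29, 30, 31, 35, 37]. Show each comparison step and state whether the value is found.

Binary search for 25 in [1, 7, 9, 17, 19, 29, 30, 31, 35, 37]:

lo=0, hi=9, mid=4, arr[mid]=19 -> 19 < 25, search right half
lo=5, hi=9, mid=7, arr[mid]=31 -> 31 > 25, search left half
lo=5, hi=6, mid=5, arr[mid]=29 -> 29 > 25, search left half
lo=5 > hi=4, target 25 not found

Binary search determines that 25 is not in the array after 3 comparisons. The search space was exhausted without finding the target.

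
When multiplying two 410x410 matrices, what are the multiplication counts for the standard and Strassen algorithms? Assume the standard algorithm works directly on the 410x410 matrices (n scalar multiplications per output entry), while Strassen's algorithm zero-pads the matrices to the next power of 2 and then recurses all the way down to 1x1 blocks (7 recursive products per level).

Matrix multiplication for 410x410 matrices:

Strassen's algorithm requires power-of-2 dimensions. Pad 410x410 to 512x512 (next power of 2).

Standard algorithm: 410^3 = 68921000 multiplications
Strassen's algorithm: 7^(log2(512)) = 7^9 = 40353607 multiplications
Savings: 68921000 - 40353607 = 28567393 multiplications

Standard: 68921000 multiplications (410^3). Strassen: 40353607 multiplications (7^9, after padding to 512x512). Strassen reduces 8 recursive multiplications to 7 at each level.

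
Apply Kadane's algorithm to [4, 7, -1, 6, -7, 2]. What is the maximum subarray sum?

Using Kadane's algorithm on [4, 7, -1, 6, -7, 2]:

Scanning through the array:
Position 1 (value 7): max_ending_here = 11, max_so_far = 11
Position 2 (value -1): max_ending_here = 10, max_so_far = 11
Position 3 (value 6): max_ending_here = 16, max_so_far = 16
Position 4 (value -7): max_ending_here = 9, max_so_far = 16
Position 5 (value 2): max_ending_here = 11, max_so_far = 16

Maximum subarray: [4, 7, -1, 6]
Maximum sum: 16

The maximum subarray is [4, 7, -1, 6] with sum 16. This subarray runs from index 0 to index 3.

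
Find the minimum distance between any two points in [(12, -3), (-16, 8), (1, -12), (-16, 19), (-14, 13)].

Computing all pairwise distances among 5 points:

d((12, -3), (-16, 8)) = 30.0832
d((12, -3), (1, -12)) = 14.2127
d((12, -3), (-16, 19)) = 35.609
d((12, -3), (-14, 13)) = 30.5287
d((-16, 8), (1, -12)) = 26.2488
d((-16, 8), (-16, 19)) = 11.0
d((-16, 8), (-14, 13)) = 5.3852 <-- minimum
d((1, -12), (-16, 19)) = 35.3553
d((1, -12), (-14, 13)) = 29.1548
d((-16, 19), (-14, 13)) = 6.3246

Closest pair: (-16, 8) and (-14, 13) with distance 5.3852

The closest pair is (-16, 8) and (-14, 13) with Euclidean distance 5.3852. For 5 points, brute-force pairwise comparison is shown above. For large n, the divide-and-conquer algorithm (sort by x, recurse on halves, check the dividing strip) achieves O(n log n).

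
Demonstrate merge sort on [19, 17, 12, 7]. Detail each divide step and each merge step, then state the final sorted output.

Merge sort trace:

Split: [19, 17, 12, 7] -> [19, 17] and [12, 7]
  Split: [19, 17] -> [19] and [17]
  Merge: [19] + [17] -> [17, 19]
  Split: [12, 7] -> [12] and [7]
  Merge: [12] + [7] -> [7, 12]
Merge: [17, 19] + [7, 12] -> [7, 12, 17, 19]

Final sorted array: [7, 12, 17, 19]

The merge sort proceeds by recursively splitting the array and merging sorted halves.
After all merges, the sorted array is [7, 12, 17, 19].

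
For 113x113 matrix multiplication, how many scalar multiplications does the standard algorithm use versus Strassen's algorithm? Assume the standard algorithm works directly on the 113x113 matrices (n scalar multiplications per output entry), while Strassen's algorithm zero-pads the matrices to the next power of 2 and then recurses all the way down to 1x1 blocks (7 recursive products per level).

Matrix multiplication for 113x113 matrices:

Strassen's algorithm requires power-of-2 dimensions. Pad 113x113 to 128x128 (next power of 2).

Standard algorithm: 113^3 = 1442897 multiplications
Strassen's algorithm: 7^(log2(128)) = 7^7 = 823543 multiplications
Savings: 1442897 - 823543 = 619354 multiplications

Standard: 1442897 multiplications (113^3). Strassen: 823543 multiplications (7^7, after padding to 128x128). Strassen reduces 8 recursive multiplications to 7 at each level.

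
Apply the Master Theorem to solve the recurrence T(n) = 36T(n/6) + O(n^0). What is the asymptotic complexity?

Master Theorem for T(n) = 36T(n/6) + O(n^0):

a = 36, b = 6, c = 0
log_b(a) = log_6(36) = 2.0000

Case 1: c = 0 < log_6(36) = 2.0000
T(n) = O(n^(log_6 36)) = O(n^2)

For T(n) = 36T(n/6) + O(n^0): log_6(36) = 2.0000. This is Case 1 of the Master Theorem (c < log_b(a), work dominated by leaves), giving O(n^2).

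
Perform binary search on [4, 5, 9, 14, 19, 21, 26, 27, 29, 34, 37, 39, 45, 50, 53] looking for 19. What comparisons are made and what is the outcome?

Binary search for 19 in [4, 5, 9, 14, 19, 21, 26, 27, 29, 34, 37, 39, 45, 50, 53]:

lo=0, hi=14, mid=7, arr[mid]=27 -> 27 > 19, search left half
lo=0, hi=6, mid=3, arr[mid]=14 -> 14 < 19, search right half
lo=4, hi=6, mid=5, arr[mid]=21 -> 21 > 19, search left half
lo=4, hi=4, mid=4, arr[mid]=19 -> Found target at index 4!

Binary search finds 19 at index 4 after 4 comparisons. The search repeatedly halves the search space by comparing with the middle element.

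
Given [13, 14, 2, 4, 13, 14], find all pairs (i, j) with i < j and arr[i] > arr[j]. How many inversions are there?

Finding inversions in [13, 14, 2, 4, 13, 14]:

(0, 2): arr[0]=13 > arr[2]=2
(0, 3): arr[0]=13 > arr[3]=4
(1, 2): arr[1]=14 > arr[2]=2
(1, 3): arr[1]=14 > arr[3]=4
(1, 4): arr[1]=14 > arr[4]=13

Total inversions: 5

The array has 5 inversion(s): (0,2), (0,3), (1,2), (1,3), (1,4). Each pair (i,j) satisfies i < j and arr[i] > arr[j].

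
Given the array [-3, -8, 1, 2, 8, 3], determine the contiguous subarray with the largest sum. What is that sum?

Using Kadane's algorithm on [-3, -8, 1, 2, 8, 3]:

Scanning through the array:
Position 1 (value -8): max_ending_here = -8, max_so_far = -3
Position 2 (value 1): max_ending_here = 1, max_so_far = 1
Position 3 (value 2): max_ending_here = 3, max_so_far = 3
Position 4 (value 8): max_ending_here = 11, max_so_far = 11
Position 5 (value 3): max_ending_here = 14, max_so_far = 14

Maximum subarray: [1, 2, 8, 3]
Maximum sum: 14

The maximum subarray is [1, 2, 8, 3] with sum 14. This subarray runs from index 2 to index 5.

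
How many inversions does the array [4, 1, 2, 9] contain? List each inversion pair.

Finding inversions in [4, 1, 2, 9]:

(0, 1): arr[0]=4 > arr[1]=1
(0, 2): arr[0]=4 > arr[2]=2

Total inversions: 2

The array has 2 inversion(s): (0,1), (0,2). Each pair (i,j) satisfies i < j and arr[i] > arr[j].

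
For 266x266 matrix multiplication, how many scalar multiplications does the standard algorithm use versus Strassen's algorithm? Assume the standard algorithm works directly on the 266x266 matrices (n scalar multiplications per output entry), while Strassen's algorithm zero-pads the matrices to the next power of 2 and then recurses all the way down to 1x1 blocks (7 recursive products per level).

Matrix multiplication for 266x266 matrices:

Strassen's algorithm requires power-of-2 dimensions. Pad 266x266 to 512x512 (next power of 2).

Standard algorithm: 266^3 = 18821096 multiplications
Strassen's algorithm: 7^(log2(512)) = 7^9 = 40353607 multiplications
Difference: 18821096 - 40353607 = -21532511 (Strassen uses MORE here due to padding overhead — for small or just-over-power-of-2 n, padding can outweigh the per-level savings)

Standard: 18821096 multiplications (266^3). Strassen: 40353607 multiplications (7^9, after padding to 512x512). Strassen reduces 8 recursive multiplications to 7 at each level.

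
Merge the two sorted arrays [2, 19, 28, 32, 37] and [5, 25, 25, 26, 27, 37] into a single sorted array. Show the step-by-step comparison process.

Merging process:

Compare 2 vs 5: take 2 from left. Merged: [2]
Compare 19 vs 5: take 5 from right. Merged: [2, 5]
Compare 19 vs 25: take 19 from left. Merged: [2, 5, 19]
Compare 28 vs 25: take 25 from right. Merged: [2, 5, 19, 25]
Compare 28 vs 25: take 25 from right. Merged: [2, 5, 19, 25, 25]
Compare 28 vs 26: take 26 from right. Merged: [2, 5, 19, 25, 25, 26]
Compare 28 vs 27: take 27 from right. Merged: [2, 5, 19, 25, 25, 26, 27]
Compare 28 vs 37: take 28 from left. Merged: [2, 5, 19, 25, 25, 26, 27, 28]
Compare 32 vs 37: take 32 from left. Merged: [2, 5, 19, 25, 25, 26, 27, 28, 32]
Compare 37 vs 37: take 37 from left. Merged: [2, 5, 19, 25, 25, 26, 27, 28, 32, 37]
Append remaining from right: [37]. Merged: [2, 5, 19, 25, 25, 26, 27, 28, 32, 37, 37]

Final merged array: [2, 5, 19, 25, 25, 26, 27, 28, 32, 37, 37]
Total comparisons: 10

The merged array is [2, 5, 19, 25, 25, 26, 27, 28, 32, 37, 37], requiring 10 comparisons. The merge step runs in O(n) time where n is the total number of elements.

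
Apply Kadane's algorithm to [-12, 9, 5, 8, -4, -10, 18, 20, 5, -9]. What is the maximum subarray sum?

Using Kadane's algorithm on [-12, 9, 5, 8, -4, -10, 18, 20, 5, -9]:

Scanning through the array:
Position 1 (value 9): max_ending_here = 9, max_so_far = 9
Position 2 (value 5): max_ending_here = 14, max_so_far = 14
Position 3 (value 8): max_ending_here = 22, max_so_far = 22
Position 4 (value -4): max_ending_here = 18, max_so_far = 22
Position 5 (value -10): max_ending_here = 8, max_so_far = 22
Position 6 (value 18): max_ending_here = 26, max_so_far = 26
Position 7 (value 20): max_ending_here = 46, max_so_far = 46
Position 8 (value 5): max_ending_here = 51, max_so_far = 51
Position 9 (value -9): max_ending_here = 42, max_so_far = 51

Maximum subarray: [9, 5, 8, -4, -10, 18, 20, 5]
Maximum sum: 51

The maximum subarray is [9, 5, 8, -4, -10, 18, 20, 5] with sum 51. This subarray runs from index 1 to index 8.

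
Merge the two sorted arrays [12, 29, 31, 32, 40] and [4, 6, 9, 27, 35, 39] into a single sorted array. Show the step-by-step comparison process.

Merging process:

Compare 12 vs 4: take 4 from right. Merged: [4]
Compare 12 vs 6: take 6 from right. Merged: [4, 6]
Compare 12 vs 9: take 9 from right. Merged: [4, 6, 9]
Compare 12 vs 27: take 12 from left. Merged: [4, 6, 9, 12]
Compare 29 vs 27: take 27 from right. Merged: [4, 6, 9, 12, 27]
Compare 29 vs 35: take 29 from left. Merged: [4, 6, 9, 12, 27, 29]
Compare 31 vs 35: take 31 from left. Merged: [4, 6, 9, 12, 27, 29, 31]
Compare 32 vs 35: take 32 from left. Merged: [4, 6, 9, 12, 27, 29, 31, 32]
Compare 40 vs 35: take 35 from right. Merged: [4, 6, 9, 12, 27, 29, 31, 32, 35]
Compare 40 vs 39: take 39 from right. Merged: [4, 6, 9, 12, 27, 29, 31, 32, 35, 39]
Append remaining from left: [40]. Merged: [4, 6, 9, 12, 27, 29, 31, 32, 35, 39, 40]

Final merged array: [4, 6, 9, 12, 27, 29, 31, 32, 35, 39, 40]
Total comparisons: 10

The merged array is [4, 6, 9, 12, 27, 29, 31, 32, 35, 39, 40], requiring 10 comparisons. The merge step runs in O(n) time where n is the total number of elements.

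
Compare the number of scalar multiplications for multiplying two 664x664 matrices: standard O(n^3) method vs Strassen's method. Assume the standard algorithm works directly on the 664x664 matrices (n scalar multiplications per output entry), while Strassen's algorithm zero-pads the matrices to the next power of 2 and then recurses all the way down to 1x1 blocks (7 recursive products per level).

Matrix multiplication for 664x664 matrices:

Strassen's algorithm requires power-of-2 dimensions. Pad 664x664 to 1024x1024 (next power of 2).

Standard algorithm: 664^3 = 292754944 multiplications
Strassen's algorithm: 7^(log2(1024)) = 7^10 = 282475249 multiplications
Savings: 292754944 - 282475249 = 10279695 multiplications

Standard: 292754944 multiplications (664^3). Strassen: 282475249 multiplications (7^10, after padding to 1024x1024). Strassen reduces 8 recursive multiplications to 7 at each level.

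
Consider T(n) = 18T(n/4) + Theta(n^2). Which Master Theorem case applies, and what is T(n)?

Master Theorem for T(n) = 18T(n/4) + O(n^2):

a = 18, b = 4, c = 2
log_b(a) = log_4(18) = 2.0850

Case 1: c = 2 < log_4(18) = 2.0850
T(n) = O(n^(log_4 18))

For T(n) = 18T(n/4) + O(n^2): log_4(18) = 2.0850. This is Case 1 of the Master Theorem (c < log_b(a), work dominated by leaves), giving O(n^(log_4 18)).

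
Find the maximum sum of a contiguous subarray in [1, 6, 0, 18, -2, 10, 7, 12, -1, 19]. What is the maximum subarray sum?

Using Kadane's algorithm on [1, 6, 0, 18, -2, 10, 7, 12, -1, 19]:

Scanning through the array:
Position 1 (value 6): max_ending_here = 7, max_so_far = 7
Position 2 (value 0): max_ending_here = 7, max_so_far = 7
Position 3 (value 18): max_ending_here = 25, max_so_far = 25
Position 4 (value -2): max_ending_here = 23, max_so_far = 25
Position 5 (value 10): max_ending_here = 33, max_so_far = 33
Position 6 (value 7): max_ending_here = 40, max_so_far = 40
Position 7 (value 12): max_ending_here = 52, max_so_far = 52
Position 8 (value -1): max_ending_here = 51, max_so_far = 52
Position 9 (value 19): max_ending_here = 70, max_so_far = 70

Maximum subarray: [1, 6, 0, 18, -2, 10, 7, 12, -1, 19]
Maximum sum: 70

The maximum subarray is [1, 6, 0, 18, -2, 10, 7, 12, -1, 19] with sum 70. This subarray runs from index 0 to index 9.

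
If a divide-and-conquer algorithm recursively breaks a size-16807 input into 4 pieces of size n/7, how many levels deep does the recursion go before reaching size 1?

For divide and conquer with division factor 7:

Problem sizes at each level:
Level 0: 16807
Level 1: 2401
Level 2: 343
Level 3: 49
Level 4: 7
Level 5: 1

The root is level 0 and the size-1 base case is level 5 (the tree spans levels 0 through 5, i.e. 6 levels counting the root), so the depth is the number of divisions: log_7(16807) = 5

The recursion tree depth is log_7(16807) = 5. At each level, the problem size is divided by 7, so it takes 5 divisions to reduce to a base case of size 1. The algorithm makes 4 recursive calls at each level.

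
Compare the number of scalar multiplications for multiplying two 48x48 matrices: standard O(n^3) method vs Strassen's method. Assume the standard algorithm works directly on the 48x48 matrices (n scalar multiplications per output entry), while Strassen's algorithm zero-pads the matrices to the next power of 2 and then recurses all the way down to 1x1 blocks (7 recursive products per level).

Matrix multiplication for 48x48 matrices:

Strassen's algorithm requires power-of-2 dimensions. Pad 48x48 to 64x64 (next power of 2).

Standard algorithm: 48^3 = 110592 multiplications
Strassen's algorithm: 7^(log2(64)) = 7^6 = 117649 multiplications
Difference: 110592 - 117649 = -7057 (Strassen uses MORE here due to padding overhead — for small or just-over-power-of-2 n, padding can outweigh the per-level savings)

Standard: 110592 multiplications (48^3). Strassen: 117649 multiplications (7^6, after padding to 64x64). Strassen reduces 8 recursive multiplications to 7 at each level.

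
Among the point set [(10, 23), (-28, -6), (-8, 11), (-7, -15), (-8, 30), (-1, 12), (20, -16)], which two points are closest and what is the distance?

Computing all pairwise distances among 7 points:

d((10, 23), (-28, -6)) = 47.8017
d((10, 23), (-8, 11)) = 21.6333
d((10, 23), (-7, -15)) = 41.6293
d((10, 23), (-8, 30)) = 19.3132
d((10, 23), (-1, 12)) = 15.5563
d((10, 23), (20, -16)) = 40.2616
d((-28, -6), (-8, 11)) = 26.2488
d((-28, -6), (-7, -15)) = 22.8473
d((-28, -6), (-8, 30)) = 41.1825
d((-28, -6), (-1, 12)) = 32.45
d((-28, -6), (20, -16)) = 49.0306
d((-8, 11), (-7, -15)) = 26.0192
d((-8, 11), (-8, 30)) = 19.0
d((-8, 11), (-1, 12)) = 7.0711 <-- minimum
d((-8, 11), (20, -16)) = 38.8973
d((-7, -15), (-8, 30)) = 45.0111
d((-7, -15), (-1, 12)) = 27.6586
d((-7, -15), (20, -16)) = 27.0185
d((-8, 30), (-1, 12)) = 19.3132
d((-8, 30), (20, -16)) = 53.8516
d((-1, 12), (20, -16)) = 35.0

Closest pair: (-8, 11) and (-1, 12) with distance 7.0711

The closest pair is (-8, 11) and (-1, 12) with Euclidean distance 7.0711. For 7 points, brute-force pairwise comparison is shown above. For large n, the divide-and-conquer algorithm (sort by x, recurse on halves, check the dividing strip) achieves O(n log n).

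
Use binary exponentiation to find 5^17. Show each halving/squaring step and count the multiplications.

Computing 5^17 by squaring (build up from 5^1; each line after the first costs one multiplication):

5^1 = 5
5^2 = (5^1)^2 = 5^2 = 25
5^4 = (5^2)^2 = 25^2 = 625
5^8 = (5^4)^2 = 625^2 = 390625
5^16 = (5^8)^2 = 390625^2 = 152587890625
5^17 = 5 * 5^16 = 5 * 152587890625 = 762939453125

Result: 762939453125
Multiplications needed: 5 (5 lines after 5^1)

5^17 = 762939453125. Using exponentiation by squaring, this requires 5 multiplications. The key idea: if the exponent is even, square the half-power; if odd, multiply by the base once.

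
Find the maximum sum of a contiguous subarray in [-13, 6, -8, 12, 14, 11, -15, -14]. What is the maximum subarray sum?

Using Kadane's algorithm on [-13, 6, -8, 12, 14, 11, -15, -14]:

Scanning through the array:
Position 1 (value 6): max_ending_here = 6, max_so_far = 6
Position 2 (value -8): max_ending_here = -2, max_so_far = 6
Position 3 (value 12): max_ending_here = 12, max_so_far = 12
Position 4 (value 14): max_ending_here = 26, max_so_far = 26
Position 5 (value 11): max_ending_here = 37, max_so_far = 37
Position 6 (value -15): max_ending_here = 22, max_so_far = 37
Position 7 (value -14): max_ending_here = 8, max_so_far = 37

Maximum subarray: [12, 14, 11]
Maximum sum: 37

The maximum subarray is [12, 14, 11] with sum 37. This subarray runs from index 3 to index 5.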